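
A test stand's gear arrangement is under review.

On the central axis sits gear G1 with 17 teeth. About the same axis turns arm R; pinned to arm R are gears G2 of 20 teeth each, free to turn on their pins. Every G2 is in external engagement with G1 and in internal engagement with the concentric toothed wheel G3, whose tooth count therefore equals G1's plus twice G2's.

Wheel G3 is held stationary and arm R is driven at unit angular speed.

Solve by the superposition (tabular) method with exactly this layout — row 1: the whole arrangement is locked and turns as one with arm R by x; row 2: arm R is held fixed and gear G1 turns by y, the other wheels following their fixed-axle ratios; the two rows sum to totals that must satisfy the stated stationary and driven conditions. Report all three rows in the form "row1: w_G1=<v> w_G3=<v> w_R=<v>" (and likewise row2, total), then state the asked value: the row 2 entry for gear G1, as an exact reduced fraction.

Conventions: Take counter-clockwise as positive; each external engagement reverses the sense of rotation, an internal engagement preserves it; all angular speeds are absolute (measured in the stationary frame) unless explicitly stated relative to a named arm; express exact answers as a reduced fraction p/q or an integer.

recognized (axles ride arm R): planetary set, 17/20/57 teeth
row 1 (train locked, turned with arm): all members turn x
row 2 (arm held, sun turns y): ω_ring = −(17/57)·y, ω_arm = 0
boundary: total ω_ring = x − (17/57)·y = 0 and total ω_arm = x = 1  ⇒  y = 57/17, x = 1
row 2 ring = −(17/57)·57/17 = -1
totals (row 1 + row 2): sun 1 + 57/17 = 74/17, ring 1 + (-1) = 0, arm 1 + 0 = 1
asked cell (row2, sun) = 57/17

row1: w_G1=1 w_G3=1 w_R=1
row2: w_G1=57/17 w_G3=-1 w_R=0
total: w_G1=74/17 w_G3=0 w_R=1
asked value: 57/17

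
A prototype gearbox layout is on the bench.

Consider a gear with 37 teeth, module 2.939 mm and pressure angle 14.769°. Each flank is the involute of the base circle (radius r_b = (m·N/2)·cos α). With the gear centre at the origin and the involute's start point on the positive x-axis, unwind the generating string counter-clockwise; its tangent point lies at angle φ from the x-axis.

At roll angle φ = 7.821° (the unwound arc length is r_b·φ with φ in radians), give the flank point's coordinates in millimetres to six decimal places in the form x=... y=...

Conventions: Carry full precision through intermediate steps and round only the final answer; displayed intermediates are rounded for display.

x=53.062678 y=0.044491

topology: single-mesh involute geometry — m = 2.939, N = 37
pitch radius r_p = m·N/2 = 2.939·37/2 = 54.371500
base radius r_b = r_p·cos α = 54.371500·cos 14.769° = 52.575145
roll angle φ = 7.821° = 0.13650220 rad
x = r_b·(cos φ + φ·sin φ) = 53.062678
y = r_b·(sin φ − φ·cos φ) = 0.044491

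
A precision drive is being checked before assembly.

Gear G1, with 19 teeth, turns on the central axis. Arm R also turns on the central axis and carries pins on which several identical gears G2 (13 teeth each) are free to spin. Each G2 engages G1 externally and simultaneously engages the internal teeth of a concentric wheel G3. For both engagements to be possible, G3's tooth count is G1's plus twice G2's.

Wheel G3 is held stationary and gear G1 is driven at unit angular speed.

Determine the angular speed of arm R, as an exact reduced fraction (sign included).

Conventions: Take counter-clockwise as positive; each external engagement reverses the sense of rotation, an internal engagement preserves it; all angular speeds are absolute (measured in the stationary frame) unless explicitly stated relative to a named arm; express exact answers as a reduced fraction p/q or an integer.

topology: planetary set — G1 19T / G2 13T / G3 45T, arm = carrier (Willis)
ring teeth: 19 + 2·13 = 45
19(ω_sun−ω_arm) = −45(ω_ring−ω_arm),  ω_ring = 0, ω_sun = 1
19(1−ω_arm) = −45(0−ω_arm)  ⇒  64·ω_arm = 19  ⇒  ω_arm = 19/64
exact speed ratio = 19/64

19/64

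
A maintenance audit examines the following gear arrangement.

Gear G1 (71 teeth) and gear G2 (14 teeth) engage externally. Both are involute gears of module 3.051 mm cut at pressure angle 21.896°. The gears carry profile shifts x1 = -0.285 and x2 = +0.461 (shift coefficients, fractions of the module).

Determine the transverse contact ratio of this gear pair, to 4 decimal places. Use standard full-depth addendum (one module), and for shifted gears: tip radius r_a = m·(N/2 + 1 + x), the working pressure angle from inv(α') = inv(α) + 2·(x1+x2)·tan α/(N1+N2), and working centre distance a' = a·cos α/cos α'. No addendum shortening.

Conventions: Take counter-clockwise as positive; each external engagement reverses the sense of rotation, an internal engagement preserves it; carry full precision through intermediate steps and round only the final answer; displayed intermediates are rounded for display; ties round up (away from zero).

class = single-mesh tooth geometry [involute pair 71T × 14T, m = 3.051]
base radii: r_b1 = 100.497229, r_b2 = 19.816355
tip radii: r_a1 = 110.491965, r_a2 = 25.814511
inv(α') = inv(21.896°) + 2·(-0.285+0.461)·tan α/(71+14) = 0.02142344  ⇒  α' = 22.46955°
a' = a·cos α / cos α' = 129.6675·cos 21.896°/cos 22.46955° = 130.197844
action lengths: √(r_a1²−r_b1²) = 45.921469, √(r_a2²−r_b2²) = 16.543913
base pitch p_b = π·m·cos α = 8.893559
CR = (45.921469 + 16.543913 − 130.197844·sin 22.46955°)/8.893559 = 1.428534
contact ratio ≈ 1.4285

1.4285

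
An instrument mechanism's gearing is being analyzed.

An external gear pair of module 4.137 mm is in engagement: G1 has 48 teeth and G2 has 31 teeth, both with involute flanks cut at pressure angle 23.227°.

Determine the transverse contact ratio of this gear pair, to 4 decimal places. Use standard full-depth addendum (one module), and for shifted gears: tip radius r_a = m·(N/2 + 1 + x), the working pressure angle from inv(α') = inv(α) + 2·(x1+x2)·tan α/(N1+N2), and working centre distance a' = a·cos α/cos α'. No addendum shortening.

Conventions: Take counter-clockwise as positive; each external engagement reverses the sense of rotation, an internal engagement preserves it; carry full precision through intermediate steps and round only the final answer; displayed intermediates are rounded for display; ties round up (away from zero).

1.5667

single-mesh involute tooth geometry (48T engaging 31T at module 4.137)
base radii: r_b1 = 91.240668, r_b2 = 58.926264
tip radii: r_a1 = 103.425000, r_a2 = 68.260500
no profile shift: α' = α, a' = a
action lengths: √(r_a1²−r_b1²) = 48.701860, √(r_a2²−r_b2²) = 34.455641
base pitch p_b = π·m·cos α = 11.943375
CR = (48.701860 + 34.455641 − 163.411500·sin 23.22700°)/11.943375 = 1.566734
contact ratio ≈ 1.5667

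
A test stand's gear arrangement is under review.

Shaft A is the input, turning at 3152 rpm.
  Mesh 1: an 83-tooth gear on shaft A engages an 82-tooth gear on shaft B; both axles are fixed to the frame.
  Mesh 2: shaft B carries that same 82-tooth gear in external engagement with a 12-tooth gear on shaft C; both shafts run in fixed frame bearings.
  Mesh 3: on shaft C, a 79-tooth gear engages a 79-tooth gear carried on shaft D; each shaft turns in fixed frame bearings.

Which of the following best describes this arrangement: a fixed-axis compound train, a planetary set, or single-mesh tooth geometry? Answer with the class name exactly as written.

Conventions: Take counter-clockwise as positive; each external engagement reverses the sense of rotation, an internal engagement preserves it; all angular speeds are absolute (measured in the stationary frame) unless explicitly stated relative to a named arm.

class = fixed-axis compound train [3 meshes; 3 ratios multiply, 3 sense flips]
classification: fixed-axis compound train

fixed-axis compound train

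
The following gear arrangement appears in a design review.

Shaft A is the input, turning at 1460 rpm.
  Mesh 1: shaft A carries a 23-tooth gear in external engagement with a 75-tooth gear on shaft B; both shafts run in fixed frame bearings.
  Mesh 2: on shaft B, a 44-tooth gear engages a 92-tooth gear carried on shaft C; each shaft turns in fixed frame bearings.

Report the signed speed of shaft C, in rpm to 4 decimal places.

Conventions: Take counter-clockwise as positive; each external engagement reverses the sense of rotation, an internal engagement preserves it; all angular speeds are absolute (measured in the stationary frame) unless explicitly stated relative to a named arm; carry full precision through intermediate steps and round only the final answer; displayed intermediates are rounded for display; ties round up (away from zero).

+214.1333 rpm

topology: fixed-axis compound train — 2 meshes, A→C
mesh 1 [23T→75T]: ω = 1460.0000×23/75 = 447.7333 rpm, sense flips to −
mesh 2 [44T→92T]: ω = 447.7333×44/92 = 214.1333 rpm, sense flips to +
signed output speed = +214.1333 rpm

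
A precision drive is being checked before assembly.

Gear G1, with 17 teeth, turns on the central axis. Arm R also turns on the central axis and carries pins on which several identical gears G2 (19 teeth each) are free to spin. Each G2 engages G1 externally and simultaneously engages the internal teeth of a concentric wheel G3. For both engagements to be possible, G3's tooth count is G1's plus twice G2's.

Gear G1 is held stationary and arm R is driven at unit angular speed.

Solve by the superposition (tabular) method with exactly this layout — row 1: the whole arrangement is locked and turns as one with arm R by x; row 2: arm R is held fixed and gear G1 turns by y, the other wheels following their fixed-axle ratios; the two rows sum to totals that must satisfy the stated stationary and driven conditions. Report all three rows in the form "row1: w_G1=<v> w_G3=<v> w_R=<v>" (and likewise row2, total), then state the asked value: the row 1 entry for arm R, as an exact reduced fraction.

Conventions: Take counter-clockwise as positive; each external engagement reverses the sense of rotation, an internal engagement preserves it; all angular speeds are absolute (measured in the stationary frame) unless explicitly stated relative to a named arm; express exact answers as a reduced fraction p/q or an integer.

topology: planetary set — G1 17T / G2 19T / G3 55T, arm = carrier (Willis)
row 1 (train locked, turned with arm): all members turn x
row 2: sun turns y, ring = −(17/55)·y, arm 0
boundary: total ω_sun = x + y = 0 and total ω_arm = x = 1  ⇒  y = -1, x = 1
row 2 ring = −(17/55)·(-1) = 17/55
totals (row 1 + row 2): sun 1 + (-1) = 0, ring 1 + 17/55 = 72/55, arm 1 + 0 = 1
asked cell (row1, arm) = 1

row1: w_G1=1 w_G3=1 w_R=1
row2: w_G1=-1 w_G3=17/55 w_R=0
total: w_G1=0 w_G3=72/55 w_R=1
asked value: 1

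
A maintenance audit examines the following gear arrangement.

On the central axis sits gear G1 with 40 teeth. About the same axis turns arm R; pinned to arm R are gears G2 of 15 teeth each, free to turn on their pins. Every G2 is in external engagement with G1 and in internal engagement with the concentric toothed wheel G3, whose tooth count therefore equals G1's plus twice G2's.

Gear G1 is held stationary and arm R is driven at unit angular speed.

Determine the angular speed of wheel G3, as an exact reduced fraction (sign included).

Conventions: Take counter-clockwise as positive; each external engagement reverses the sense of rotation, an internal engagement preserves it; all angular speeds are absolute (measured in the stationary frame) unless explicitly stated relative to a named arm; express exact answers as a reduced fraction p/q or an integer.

planetary set (40T centre, 15T on arm, 70T internal) — Willis relation
ring teeth: 40 + 2·15 = 70
40(ω_sun−ω_arm) = −70(ω_ring−ω_arm),  ω_sun = 0, ω_arm = 1
ω_ring = 1 − (40/70)(0−1) = 11/7
exact speed ratio = 11/7

11/7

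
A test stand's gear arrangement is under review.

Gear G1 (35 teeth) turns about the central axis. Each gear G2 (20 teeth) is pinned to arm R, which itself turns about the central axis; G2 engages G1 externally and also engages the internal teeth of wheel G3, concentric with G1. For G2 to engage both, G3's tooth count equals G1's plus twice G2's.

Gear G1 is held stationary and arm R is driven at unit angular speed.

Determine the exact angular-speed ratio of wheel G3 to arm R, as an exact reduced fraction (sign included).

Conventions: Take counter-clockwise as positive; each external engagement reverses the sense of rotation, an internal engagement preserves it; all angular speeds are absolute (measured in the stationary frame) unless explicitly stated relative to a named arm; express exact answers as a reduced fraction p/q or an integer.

recognized (axles ride arm R): planetary set, 35/20/75 teeth
ring teeth: 35 + 2·20 = 75
35(ω_sun−ω_arm) = −75(ω_ring−ω_arm),  ω_sun = 0, ω_arm = 1
ω_ring = 1 − (35/75)(0−1) = 22/15
ω_out/ω_in = 22/15

22/15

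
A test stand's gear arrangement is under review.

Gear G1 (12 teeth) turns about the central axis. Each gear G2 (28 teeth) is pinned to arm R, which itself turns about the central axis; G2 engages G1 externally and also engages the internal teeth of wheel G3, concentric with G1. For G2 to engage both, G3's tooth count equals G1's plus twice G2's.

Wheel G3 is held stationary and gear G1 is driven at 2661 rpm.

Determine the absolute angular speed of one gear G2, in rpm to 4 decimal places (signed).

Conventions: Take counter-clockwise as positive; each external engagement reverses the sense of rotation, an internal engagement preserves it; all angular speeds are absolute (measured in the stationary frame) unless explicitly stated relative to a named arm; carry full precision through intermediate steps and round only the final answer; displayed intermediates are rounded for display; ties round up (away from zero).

topology: planetary set — G1 12T / G2 28T / G3 68T, arm = carrier (Willis)
normalise by the input: solve with ω_sun = 1, then scale by 2661 rpm
ring teeth: 12 + 2·28 = 68
12(ω_sun−ω_arm) = −68(ω_ring−ω_arm),  ω_ring = 0, ω_sun = 1
12(1−ω_arm) = −68(0−ω_arm)  ⇒  80·ω_arm = 12  ⇒  ω_arm = 3/20
sun–planet mesh: 12·(1−3/20) = −28·(ω_p−ω_arm)  ⇒  ω_p−ω_arm = -51/140
ω_p = 3/20 − 51/140 = -3/14
scale: ω_p = -3/14 × 2661 rpm = -570.2143 rpm

-570.2143 rpm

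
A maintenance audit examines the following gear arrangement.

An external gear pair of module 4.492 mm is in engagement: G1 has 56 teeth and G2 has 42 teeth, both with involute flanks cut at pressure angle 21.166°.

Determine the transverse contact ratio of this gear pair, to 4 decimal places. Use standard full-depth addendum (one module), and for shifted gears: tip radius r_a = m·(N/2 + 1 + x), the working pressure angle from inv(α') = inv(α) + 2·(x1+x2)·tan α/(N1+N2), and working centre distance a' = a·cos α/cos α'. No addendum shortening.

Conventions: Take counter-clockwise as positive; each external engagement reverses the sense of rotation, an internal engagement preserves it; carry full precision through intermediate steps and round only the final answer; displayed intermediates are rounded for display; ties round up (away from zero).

single-mesh involute tooth geometry (56T engaging 42T at module 4.492)
base radii: r_b1 = 117.290928, r_b2 = 87.968196
tip radii: r_a1 = 130.268000, r_a2 = 98.824000
no profile shift: α' = α, a' = a
action lengths: √(r_a1²−r_b1²) = 56.679714, √(r_a2²−r_b2²) = 45.030872
base pitch p_b = π·m·cos α = 13.160011
CR = (56.679714 + 45.030872 − 220.108000·sin 21.16600°)/13.160011 = 1.689658
contact ratio ≈ 1.6897

1.6897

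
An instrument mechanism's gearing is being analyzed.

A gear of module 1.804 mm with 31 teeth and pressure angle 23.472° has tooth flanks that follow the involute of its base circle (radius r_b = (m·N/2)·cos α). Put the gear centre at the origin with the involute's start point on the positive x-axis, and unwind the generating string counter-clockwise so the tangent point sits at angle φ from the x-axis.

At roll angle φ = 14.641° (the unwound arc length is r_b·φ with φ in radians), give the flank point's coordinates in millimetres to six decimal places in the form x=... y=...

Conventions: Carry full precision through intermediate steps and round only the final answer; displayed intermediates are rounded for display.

single-mesh involute tooth geometry (31T wheel at module 1.804)
pitch radius r_p = m·N/2 = 1.804·31/2 = 27.962000
base radius r_b = r_p·cos α = 27.962000·cos 23.472° = 25.648280
roll angle φ = 14.641° = 0.25553366 rad
x = r_b·(cos φ + φ·sin φ) = 26.472043
y = r_b·(sin φ − φ·cos φ) = 0.141724

x=26.472043 y=0.141724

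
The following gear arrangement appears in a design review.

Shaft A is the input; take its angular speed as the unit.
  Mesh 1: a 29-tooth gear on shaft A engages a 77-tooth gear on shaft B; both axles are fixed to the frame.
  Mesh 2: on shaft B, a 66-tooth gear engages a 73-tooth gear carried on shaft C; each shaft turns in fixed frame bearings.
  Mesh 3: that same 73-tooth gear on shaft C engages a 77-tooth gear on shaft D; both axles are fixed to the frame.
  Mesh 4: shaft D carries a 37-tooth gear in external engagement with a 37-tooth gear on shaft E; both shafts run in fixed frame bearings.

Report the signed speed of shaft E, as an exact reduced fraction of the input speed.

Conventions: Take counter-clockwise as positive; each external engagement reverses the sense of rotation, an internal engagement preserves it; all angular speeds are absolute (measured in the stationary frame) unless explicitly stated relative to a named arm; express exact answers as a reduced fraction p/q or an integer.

4-mesh fixed-axis compound train (all bearings frame-fixed)
mesh 1 [29T→77T]: |ω|/ω_in = 1×29/77 = 29/77, sense flips to −
mesh 2 [66T→73T]: |ω|/ω_in = (29/77)×66/73 = 174/511, sense flips to +
mesh 3 [73T→77T]: |ω|/ω_in = (174/511)×73/77 = 174/539, sense flips to −
mesh 4 [37T→37T]: |ω|/ω_in = (174/539)×37/37 = 174/539, sense flips to +
signed output speed (× input speed) = 174/539

174/539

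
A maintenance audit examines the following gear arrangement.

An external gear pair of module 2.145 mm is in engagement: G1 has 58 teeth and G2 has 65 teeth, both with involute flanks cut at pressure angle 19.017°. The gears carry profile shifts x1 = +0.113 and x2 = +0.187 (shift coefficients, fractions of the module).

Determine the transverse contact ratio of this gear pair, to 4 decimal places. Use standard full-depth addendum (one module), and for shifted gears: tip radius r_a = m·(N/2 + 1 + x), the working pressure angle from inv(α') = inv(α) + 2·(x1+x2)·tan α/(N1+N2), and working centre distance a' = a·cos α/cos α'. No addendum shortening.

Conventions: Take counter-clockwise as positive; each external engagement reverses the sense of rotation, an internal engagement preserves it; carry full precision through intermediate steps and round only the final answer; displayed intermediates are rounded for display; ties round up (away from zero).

class = single-mesh tooth geometry [involute pair 58T × 65T, m = 2.145]
base radii: r_b1 = 58.809972, r_b2 = 65.907727
tip radii: r_a1 = 64.592385, r_a2 = 72.258615
inv(α') = inv(19.017°) + 2·(+0.113+0.187)·tan α/(58+65) = 0.01443153  ⇒  α' = 19.79318°
a' = a·cos α / cos α' = 131.9175·cos 19.017°/cos 19.79318° = 132.548519
action lengths: √(r_a1²−r_b1²) = 26.712608, √(r_a2²−r_b2²) = 29.622272
base pitch p_b = π·m·cos α = 6.370930
CR = (26.712608 + 29.622272 − 132.548519·sin 19.79318°)/6.370930 = 1.797308
contact ratio ≈ 1.7973

1.7973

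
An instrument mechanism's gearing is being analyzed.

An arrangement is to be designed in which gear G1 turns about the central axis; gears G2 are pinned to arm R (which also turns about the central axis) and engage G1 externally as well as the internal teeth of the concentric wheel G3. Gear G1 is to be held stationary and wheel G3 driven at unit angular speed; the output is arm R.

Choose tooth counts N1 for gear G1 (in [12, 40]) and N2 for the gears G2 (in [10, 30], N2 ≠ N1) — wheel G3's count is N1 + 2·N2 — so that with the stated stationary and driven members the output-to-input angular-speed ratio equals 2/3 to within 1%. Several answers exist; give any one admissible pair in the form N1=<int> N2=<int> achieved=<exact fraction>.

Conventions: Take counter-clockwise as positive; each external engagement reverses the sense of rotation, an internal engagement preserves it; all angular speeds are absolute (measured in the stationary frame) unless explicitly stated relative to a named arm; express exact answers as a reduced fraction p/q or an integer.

N1=20 N2=10 achieved=2/3

topology: planetary set — design target 2/3, arm = carrier (Willis)
Willis with ω_sun = 0: ω_arm/ω_ring = N3/(N1+N3); set equal to 2/3  ⇒  N3/N1 = (2/3)/(1 − 2/3) = 2
N3 = N1 + 2·N2  ⇒  N2/N1 = (N3/N1 − 1)/2 = (2 − 1)/2 = 1/2
smallest multiple with N1 ≥ 12 and N2 ≥ 10: k = 10  ⇒  N1 = 10·2 = 20, N2 = 10·1 = 10 (N1 ≤ 40, N2 ≤ 30, N2 ≠ N1 ✓), N3 = 20 + 2·10 = 40
check: N3/(N1+N3) with N1 = 20, N3 = 40 gives 2/3; |achieved − target| = 0 ≤ 1/150 ✓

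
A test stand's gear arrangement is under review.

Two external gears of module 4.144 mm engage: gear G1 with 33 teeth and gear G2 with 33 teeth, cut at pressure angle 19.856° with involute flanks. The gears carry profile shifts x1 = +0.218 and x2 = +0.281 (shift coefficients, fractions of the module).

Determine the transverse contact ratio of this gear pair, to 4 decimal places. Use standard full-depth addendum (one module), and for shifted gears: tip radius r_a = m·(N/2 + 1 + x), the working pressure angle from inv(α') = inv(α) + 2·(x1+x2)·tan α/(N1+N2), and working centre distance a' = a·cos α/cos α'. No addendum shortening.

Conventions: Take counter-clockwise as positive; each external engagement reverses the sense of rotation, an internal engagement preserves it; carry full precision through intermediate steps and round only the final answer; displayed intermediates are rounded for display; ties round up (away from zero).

topology: single-mesh involute geometry — m = 4.144, 33T/33T pair
base radii: r_b1 = 64.310995, r_b2 = 64.310995
tip radii: r_a1 = 73.423392, r_a2 = 73.684464
inv(α') = inv(19.856°) + 2·(+0.218+0.281)·tan α/(33+33) = 0.02003471  ⇒  α' = 21.99330°
a' = a·cos α / cos α' = 136.7520·cos 19.856°/cos 21.99330° = 138.716732
action lengths: √(r_a1²−r_b1²) = 35.427255, √(r_a2²−r_b2²) = 35.965208
base pitch p_b = π·m·cos α = 12.244785
CR = (35.427255 + 35.965208 − 138.716732·sin 21.99330°)/12.244785 = 1.587884
contact ratio ≈ 1.5879

1.5879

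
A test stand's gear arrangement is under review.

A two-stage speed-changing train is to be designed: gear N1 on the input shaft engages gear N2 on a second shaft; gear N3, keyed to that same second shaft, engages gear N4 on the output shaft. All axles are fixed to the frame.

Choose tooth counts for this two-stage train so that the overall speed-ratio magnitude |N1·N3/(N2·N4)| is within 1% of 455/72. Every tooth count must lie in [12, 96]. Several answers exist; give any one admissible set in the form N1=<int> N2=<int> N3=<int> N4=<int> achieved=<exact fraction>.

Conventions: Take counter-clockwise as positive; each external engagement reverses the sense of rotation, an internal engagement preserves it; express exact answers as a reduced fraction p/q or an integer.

N1=13 N2=12 N3=70 N4=12 achieved=455/72

class = fixed-axis compound train [2-stage, 455/72 wanted]
target = 455/72 in lowest terms: an exact hit needs N1·N3 = k·455 and N2·N4 = k·72 for one integer k, every count in [12, 96]; additionally prefer no 1:1 stage (N1 ≠ N2, N3 ≠ N4)
k = 1: no 1:1-free in-range split of k·455 and k·72 into factor pairs; take k = 2
k = 2: N1·N3 = 910 = 13·70, N2·N4 = 144 = 12·12
achieved = 13·70/(12·12) = 455/72; |achieved − target| = 0 ≤ 91/1440 ✓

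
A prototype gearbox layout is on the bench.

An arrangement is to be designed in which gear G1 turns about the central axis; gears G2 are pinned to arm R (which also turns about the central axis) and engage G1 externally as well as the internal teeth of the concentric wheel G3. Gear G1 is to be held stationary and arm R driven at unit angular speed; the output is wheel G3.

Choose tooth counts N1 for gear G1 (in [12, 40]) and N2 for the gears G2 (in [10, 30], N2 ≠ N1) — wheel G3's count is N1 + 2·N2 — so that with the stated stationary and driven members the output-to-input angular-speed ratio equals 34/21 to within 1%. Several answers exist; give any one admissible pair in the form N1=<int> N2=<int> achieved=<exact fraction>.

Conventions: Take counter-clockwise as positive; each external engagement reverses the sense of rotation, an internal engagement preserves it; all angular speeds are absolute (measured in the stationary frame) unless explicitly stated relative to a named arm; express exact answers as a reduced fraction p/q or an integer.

design class (target 34/21): planetary set
Willis with ω_sun = 0: ω_ring/ω_arm = (N1+N3)/N3; set equal to 34/21  ⇒  N3/N1 = 1/(34/21 − 1) = 21/13
N3 = N1 + 2·N2  ⇒  N2/N1 = (N3/N1 − 1)/2 = (21/13 − 1)/2 = 4/13
smallest multiple with N1 ≥ 12 and N2 ≥ 10: k = 3  ⇒  N1 = 3·13 = 39, N2 = 3·4 = 12 (N1 ≤ 40, N2 ≤ 30, N2 ≠ N1 ✓), N3 = 39 + 2·12 = 63
check: (N1+N3)/N3 with N1 = 39, N3 = 63 gives 34/21; |achieved − target| = 0 ≤ 17/1050 ✓

N1=39 N2=12 achieved=34/21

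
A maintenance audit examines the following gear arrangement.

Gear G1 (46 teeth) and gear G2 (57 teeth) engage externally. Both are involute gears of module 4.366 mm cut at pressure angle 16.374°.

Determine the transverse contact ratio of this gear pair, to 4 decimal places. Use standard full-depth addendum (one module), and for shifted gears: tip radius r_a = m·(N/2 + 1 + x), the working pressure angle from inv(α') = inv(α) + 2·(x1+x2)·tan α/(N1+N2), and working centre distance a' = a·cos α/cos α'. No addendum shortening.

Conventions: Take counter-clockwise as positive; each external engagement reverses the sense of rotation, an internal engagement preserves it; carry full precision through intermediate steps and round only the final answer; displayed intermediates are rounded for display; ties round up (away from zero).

class = single-mesh tooth geometry [involute pair 46T × 57T, m = 4.366]
base radii: r_b1 = 96.345247, r_b2 = 119.384327
tip radii: r_a1 = 104.784000, r_a2 = 128.797000
no profile shift: α' = α, a' = a
action lengths: √(r_a1²−r_b1²) = 41.198060, √(r_a2²−r_b2²) = 48.332697
base pitch p_b = π·m·cos α = 13.159892
CR = (41.198060 + 48.332697 − 224.849000·sin 16.37400°)/13.159892 = 1.986677
contact ratio ≈ 1.9867

1.9867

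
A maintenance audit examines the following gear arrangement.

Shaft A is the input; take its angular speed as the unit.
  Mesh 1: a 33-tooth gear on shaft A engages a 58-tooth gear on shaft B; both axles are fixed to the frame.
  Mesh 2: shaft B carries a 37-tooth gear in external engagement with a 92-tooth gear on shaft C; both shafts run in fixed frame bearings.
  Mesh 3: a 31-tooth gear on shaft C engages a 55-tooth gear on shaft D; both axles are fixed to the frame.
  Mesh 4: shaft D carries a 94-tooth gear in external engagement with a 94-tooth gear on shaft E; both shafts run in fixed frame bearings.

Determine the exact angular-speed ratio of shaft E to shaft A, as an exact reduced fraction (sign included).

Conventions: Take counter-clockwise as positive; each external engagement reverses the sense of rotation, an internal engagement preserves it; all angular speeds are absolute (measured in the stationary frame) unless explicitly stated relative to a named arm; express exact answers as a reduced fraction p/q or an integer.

class = fixed-axis compound train [4 meshes; 4 ratios multiply, 4 sense flips]
mesh 1 [33T→58T]: running ratio 33/58, sense −
mesh 2 [37T→92T]: running ratio 1221/5336, sense +
mesh 3 [31T→55T]: running ratio 3441/26680, sense −
mesh 4 [94T→94T]: running ratio 3441/26680, sense +
ω_out/ω_in = 3441/26680

3441/26680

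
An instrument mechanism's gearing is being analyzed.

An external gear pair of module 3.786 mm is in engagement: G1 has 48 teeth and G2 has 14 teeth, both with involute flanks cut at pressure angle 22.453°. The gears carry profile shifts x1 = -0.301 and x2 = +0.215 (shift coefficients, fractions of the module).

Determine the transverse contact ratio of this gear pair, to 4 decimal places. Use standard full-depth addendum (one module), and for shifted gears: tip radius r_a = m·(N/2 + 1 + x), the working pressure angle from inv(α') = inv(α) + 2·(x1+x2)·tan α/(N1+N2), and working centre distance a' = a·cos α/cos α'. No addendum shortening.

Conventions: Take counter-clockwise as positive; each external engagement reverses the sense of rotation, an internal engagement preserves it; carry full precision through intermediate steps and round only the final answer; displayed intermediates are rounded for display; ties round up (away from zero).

class = single-mesh tooth geometry [involute pair 48T × 14T, m = 3.786]
base radii: r_b1 = 83.975885, r_b2 = 24.492967
tip radii: r_a1 = 93.510414, r_a2 = 31.101990
inv(α') = inv(22.453°) + 2·(-0.301+0.215)·tan α/(48+14) = 0.02022762  ⇒  α' = 22.06083°
a' = a·cos α / cos α' = 117.3660·cos 22.453°/cos 22.06083° = 117.037693
action lengths: √(r_a1²−r_b1²) = 41.136945, √(r_a2²−r_b2²) = 19.168421
base pitch p_b = π·m·cos α = 10.992418
CR = (41.136945 + 19.168421 − 117.037693·sin 22.06083°)/10.992418 = 1.487125
contact ratio ≈ 1.4871

1.4871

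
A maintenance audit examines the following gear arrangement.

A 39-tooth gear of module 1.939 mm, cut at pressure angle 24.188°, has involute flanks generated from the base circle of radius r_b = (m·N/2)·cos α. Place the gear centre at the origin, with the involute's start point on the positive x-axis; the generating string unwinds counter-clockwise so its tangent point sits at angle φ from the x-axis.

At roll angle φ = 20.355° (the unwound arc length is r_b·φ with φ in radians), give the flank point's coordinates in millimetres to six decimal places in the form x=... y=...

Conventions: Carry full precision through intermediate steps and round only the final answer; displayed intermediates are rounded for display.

x=36.599335 y=0.509024

recognized (one wheel, involute flank): single-mesh tooth geometry, m = 1.939, N = 39
pitch radius r_p = m·N/2 = 1.939·39/2 = 37.810500
base radius r_b = r_p·cos α = 37.810500·cos 24.188° = 34.490963
roll angle φ = 20.355° = 0.35526177 rad
x = r_b·(cos φ + φ·sin φ) = 36.599335
y = r_b·(sin φ − φ·cos φ) = 0.509024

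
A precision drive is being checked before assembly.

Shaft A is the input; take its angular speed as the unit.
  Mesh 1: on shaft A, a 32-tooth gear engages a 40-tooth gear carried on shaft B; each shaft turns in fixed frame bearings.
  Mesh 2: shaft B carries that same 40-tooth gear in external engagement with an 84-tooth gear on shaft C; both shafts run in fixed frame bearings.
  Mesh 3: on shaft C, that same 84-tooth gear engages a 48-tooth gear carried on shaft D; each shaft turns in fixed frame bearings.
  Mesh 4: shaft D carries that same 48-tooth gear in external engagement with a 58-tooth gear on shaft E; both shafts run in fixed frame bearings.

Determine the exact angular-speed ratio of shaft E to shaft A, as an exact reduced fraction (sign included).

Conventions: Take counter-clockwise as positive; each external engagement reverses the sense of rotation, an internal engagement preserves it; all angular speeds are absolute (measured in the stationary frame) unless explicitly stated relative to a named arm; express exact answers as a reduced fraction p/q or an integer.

class = fixed-axis compound train [4 meshes; 4 ratios multiply, 4 sense flips]
mesh 1 [32T→40T]: running ratio 4/5, sense −
mesh 2 [40T→84T]: running ratio 8/21, sense +
mesh 3 [84T→48T]: running ratio 2/3, sense −
mesh 4 [48T→58T]: running ratio 16/29, sense +
ω_out/ω_in = 16/29

16/29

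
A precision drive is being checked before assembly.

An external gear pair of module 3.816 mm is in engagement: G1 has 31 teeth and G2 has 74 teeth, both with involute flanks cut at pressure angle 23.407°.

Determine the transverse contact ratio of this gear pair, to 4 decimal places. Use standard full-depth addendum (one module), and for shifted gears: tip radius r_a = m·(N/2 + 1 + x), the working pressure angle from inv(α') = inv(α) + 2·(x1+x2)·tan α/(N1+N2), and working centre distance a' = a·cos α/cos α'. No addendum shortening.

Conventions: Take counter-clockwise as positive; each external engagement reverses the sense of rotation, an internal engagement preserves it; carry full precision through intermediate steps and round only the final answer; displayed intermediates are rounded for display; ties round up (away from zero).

1.5836

class = single-mesh tooth geometry [involute pair 31T × 74T, m = 3.816]
base radii: r_b1 = 54.280480, r_b2 = 129.572759
tip radii: r_a1 = 62.964000, r_a2 = 145.008000
no profile shift: α' = α, a' = a
action lengths: √(r_a1²−r_b1²) = 31.907597, √(r_a2²−r_b2²) = 65.101614
base pitch p_b = π·m·cos α = 11.001752
CR = (31.907597 + 65.101614 − 200.340000·sin 23.40700°)/11.001752 = 1.583579
contact ratio ≈ 1.5836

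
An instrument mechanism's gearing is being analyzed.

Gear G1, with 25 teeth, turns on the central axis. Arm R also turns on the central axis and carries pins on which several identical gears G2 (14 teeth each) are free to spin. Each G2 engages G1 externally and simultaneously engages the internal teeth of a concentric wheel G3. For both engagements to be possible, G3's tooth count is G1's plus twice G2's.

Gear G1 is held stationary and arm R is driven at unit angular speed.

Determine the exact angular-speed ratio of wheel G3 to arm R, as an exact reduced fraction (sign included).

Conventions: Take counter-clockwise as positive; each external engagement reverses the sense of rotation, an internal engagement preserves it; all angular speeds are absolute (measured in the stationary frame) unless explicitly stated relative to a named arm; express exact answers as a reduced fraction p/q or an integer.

planetary set (25T centre, 14T on arm, 53T internal) — Willis relation
ring teeth: 25 + 2·14 = 53
25(ω_sun−ω_arm) = −53(ω_ring−ω_arm),  ω_sun = 0, ω_arm = 1
ω_ring = 1 − (25/53)(0−1) = 78/53
ω_out/ω_in = 78/53

78/53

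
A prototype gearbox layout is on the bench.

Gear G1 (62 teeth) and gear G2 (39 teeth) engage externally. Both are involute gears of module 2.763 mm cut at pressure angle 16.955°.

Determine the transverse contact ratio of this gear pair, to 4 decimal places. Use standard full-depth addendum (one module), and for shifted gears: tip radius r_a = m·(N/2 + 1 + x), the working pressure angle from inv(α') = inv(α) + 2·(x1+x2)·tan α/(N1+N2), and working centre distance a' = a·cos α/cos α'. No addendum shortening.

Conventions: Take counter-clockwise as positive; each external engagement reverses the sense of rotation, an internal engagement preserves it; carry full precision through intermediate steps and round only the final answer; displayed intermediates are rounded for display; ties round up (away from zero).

1.9329

class = single-mesh tooth geometry [involute pair 62T × 39T, m = 2.763]
base radii: r_b1 = 81.930014, r_b2 = 51.536622
tip radii: r_a1 = 88.416000, r_a2 = 56.641500
no profile shift: α' = α, a' = a
action lengths: √(r_a1²−r_b1²) = 33.239462, √(r_a2²−r_b2²) = 23.499705
base pitch p_b = π·m·cos α = 8.302927
CR = (33.239462 + 23.499705 − 139.531500·sin 16.95500°)/8.302927 = 1.932923
contact ratio ≈ 1.9329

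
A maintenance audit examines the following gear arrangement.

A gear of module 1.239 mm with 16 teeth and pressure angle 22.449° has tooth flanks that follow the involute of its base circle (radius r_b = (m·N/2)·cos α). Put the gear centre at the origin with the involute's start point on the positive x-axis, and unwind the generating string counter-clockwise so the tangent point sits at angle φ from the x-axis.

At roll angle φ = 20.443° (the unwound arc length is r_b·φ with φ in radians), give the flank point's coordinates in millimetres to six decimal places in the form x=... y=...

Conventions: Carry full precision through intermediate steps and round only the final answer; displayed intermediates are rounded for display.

x=9.725549 y=0.136944

recognized (one wheel, involute flank): single-mesh tooth geometry, m = 1.239, N = 16
pitch radius r_p = m·N/2 = 1.239·16/2 = 9.912000
base radius r_b = r_p·cos α = 9.912000·cos 22.449° = 9.160867
roll angle φ = 20.443° = 0.35679766 rad
x = r_b·(cos φ + φ·sin φ) = 9.725549
y = r_b·(sin φ − φ·cos φ) = 0.136944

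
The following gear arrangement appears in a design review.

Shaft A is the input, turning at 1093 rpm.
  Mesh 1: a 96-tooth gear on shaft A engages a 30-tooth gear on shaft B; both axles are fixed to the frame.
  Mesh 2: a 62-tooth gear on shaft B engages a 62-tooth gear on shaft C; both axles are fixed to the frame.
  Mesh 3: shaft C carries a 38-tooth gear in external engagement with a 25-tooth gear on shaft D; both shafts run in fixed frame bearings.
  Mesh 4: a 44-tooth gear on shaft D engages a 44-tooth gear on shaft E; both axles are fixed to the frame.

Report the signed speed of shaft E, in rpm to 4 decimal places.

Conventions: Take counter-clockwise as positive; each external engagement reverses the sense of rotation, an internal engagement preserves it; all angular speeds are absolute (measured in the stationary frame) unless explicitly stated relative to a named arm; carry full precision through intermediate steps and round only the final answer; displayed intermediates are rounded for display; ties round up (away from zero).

recognized (5 fixed axles, 4 meshes): fixed-axis compound train
mesh 1 [96T→30T]: ω = 1093.0000×96/30 = 3497.6000 rpm, sense flips to −
mesh 2 [62T→62T]: ω = 3497.6000×62/62 = 3497.6000 rpm, sense flips to +
mesh 3 [38T→25T]: ω = 3497.6000×38/25 = 5316.3520 rpm, sense flips to −
mesh 4 [44T→44T]: ω = 5316.3520×44/44 = 5316.3520 rpm, sense flips to +
signed output speed = +5316.3520 rpm

+5316.3520 rpm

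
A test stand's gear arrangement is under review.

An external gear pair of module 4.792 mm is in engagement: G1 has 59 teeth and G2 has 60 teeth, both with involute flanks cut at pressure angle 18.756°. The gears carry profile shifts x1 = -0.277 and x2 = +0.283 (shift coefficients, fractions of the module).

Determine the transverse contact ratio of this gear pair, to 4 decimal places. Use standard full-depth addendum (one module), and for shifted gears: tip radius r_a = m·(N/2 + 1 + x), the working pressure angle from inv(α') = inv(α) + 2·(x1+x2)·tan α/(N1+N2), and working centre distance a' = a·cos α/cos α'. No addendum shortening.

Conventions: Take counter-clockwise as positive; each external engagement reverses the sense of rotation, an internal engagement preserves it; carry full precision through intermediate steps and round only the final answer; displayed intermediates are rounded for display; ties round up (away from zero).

1.8460

recognized (one external pair, fixed centres): single-mesh tooth geometry, m = 4.792, N1 = 59, N2 = 60
base radii: r_b1 = 133.857072, r_b2 = 136.125836
tip radii: r_a1 = 144.828616, r_a2 = 149.908136
inv(α') = inv(18.756°) + 2·(-0.277+0.283)·tan α/(59+60) = 0.01225134  ⇒  α' = 18.77300°
a' = a·cos α / cos α' = 285.1240·cos 18.756°/cos 18.77300° = 285.152739
action lengths: √(r_a1²−r_b1²) = 55.295681, √(r_a2²−r_b2²) = 62.786990
base pitch p_b = π·m·cos α = 14.255064
CR = (55.295681 + 62.786990 − 285.152739·sin 18.77300°)/14.255064 = 1.846007
contact ratio ≈ 1.8460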